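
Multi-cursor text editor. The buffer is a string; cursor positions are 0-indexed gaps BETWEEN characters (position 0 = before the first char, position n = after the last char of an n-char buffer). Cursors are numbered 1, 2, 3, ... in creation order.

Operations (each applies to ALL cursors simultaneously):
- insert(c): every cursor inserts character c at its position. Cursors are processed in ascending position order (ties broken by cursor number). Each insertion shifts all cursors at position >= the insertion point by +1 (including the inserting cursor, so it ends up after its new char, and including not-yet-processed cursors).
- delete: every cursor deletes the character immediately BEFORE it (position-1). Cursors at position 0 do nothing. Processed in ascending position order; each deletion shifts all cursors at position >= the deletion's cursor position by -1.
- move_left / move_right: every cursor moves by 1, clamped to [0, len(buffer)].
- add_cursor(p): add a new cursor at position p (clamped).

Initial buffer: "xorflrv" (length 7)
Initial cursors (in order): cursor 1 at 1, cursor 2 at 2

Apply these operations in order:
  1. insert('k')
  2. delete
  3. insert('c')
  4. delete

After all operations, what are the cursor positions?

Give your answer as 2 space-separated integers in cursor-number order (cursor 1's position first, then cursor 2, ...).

Answer: 1 2

Derivation:
After op 1 (insert('k')): buffer="xkokrflrv" (len 9), cursors c1@2 c2@4, authorship .1.2.....
After op 2 (delete): buffer="xorflrv" (len 7), cursors c1@1 c2@2, authorship .......
After op 3 (insert('c')): buffer="xcocrflrv" (len 9), cursors c1@2 c2@4, authorship .1.2.....
After op 4 (delete): buffer="xorflrv" (len 7), cursors c1@1 c2@2, authorship .......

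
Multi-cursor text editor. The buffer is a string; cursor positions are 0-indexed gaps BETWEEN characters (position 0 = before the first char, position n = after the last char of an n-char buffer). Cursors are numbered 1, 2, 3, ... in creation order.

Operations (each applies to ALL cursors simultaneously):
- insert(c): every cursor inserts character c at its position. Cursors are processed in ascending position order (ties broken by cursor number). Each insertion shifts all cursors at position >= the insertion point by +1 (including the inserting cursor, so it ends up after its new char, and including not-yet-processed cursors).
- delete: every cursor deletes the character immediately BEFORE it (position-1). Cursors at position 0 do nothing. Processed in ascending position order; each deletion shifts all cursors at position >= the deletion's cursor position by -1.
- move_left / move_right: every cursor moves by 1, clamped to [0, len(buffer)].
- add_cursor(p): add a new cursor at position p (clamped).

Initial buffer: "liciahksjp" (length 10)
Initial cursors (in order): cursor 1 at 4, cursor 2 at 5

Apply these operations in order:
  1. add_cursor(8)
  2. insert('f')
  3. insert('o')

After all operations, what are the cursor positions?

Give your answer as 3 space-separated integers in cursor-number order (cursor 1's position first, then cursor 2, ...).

Answer: 6 9 14

Derivation:
After op 1 (add_cursor(8)): buffer="liciahksjp" (len 10), cursors c1@4 c2@5 c3@8, authorship ..........
After op 2 (insert('f')): buffer="licifafhksfjp" (len 13), cursors c1@5 c2@7 c3@11, authorship ....1.2...3..
After op 3 (insert('o')): buffer="licifoafohksfojp" (len 16), cursors c1@6 c2@9 c3@14, authorship ....11.22...33..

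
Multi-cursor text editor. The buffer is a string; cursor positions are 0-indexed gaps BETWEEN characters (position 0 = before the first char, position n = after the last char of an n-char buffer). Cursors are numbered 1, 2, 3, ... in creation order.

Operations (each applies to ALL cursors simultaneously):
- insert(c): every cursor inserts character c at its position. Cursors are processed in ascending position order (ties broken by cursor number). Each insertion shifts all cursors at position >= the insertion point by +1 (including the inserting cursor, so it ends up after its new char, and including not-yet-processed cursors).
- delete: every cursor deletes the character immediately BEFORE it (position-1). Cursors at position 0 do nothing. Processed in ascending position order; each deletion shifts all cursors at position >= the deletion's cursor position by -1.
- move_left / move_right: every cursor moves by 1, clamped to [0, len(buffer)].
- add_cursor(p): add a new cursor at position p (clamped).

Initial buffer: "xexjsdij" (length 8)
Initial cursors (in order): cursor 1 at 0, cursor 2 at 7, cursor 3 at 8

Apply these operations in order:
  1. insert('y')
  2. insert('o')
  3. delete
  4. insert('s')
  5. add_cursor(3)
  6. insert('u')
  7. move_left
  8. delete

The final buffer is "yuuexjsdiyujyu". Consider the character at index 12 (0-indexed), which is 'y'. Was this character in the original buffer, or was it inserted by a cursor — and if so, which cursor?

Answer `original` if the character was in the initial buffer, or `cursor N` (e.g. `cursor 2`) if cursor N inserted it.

Answer: cursor 3

Derivation:
After op 1 (insert('y')): buffer="yxexjsdiyjy" (len 11), cursors c1@1 c2@9 c3@11, authorship 1.......2.3
After op 2 (insert('o')): buffer="yoxexjsdiyojyo" (len 14), cursors c1@2 c2@11 c3@14, authorship 11.......22.33
After op 3 (delete): buffer="yxexjsdiyjy" (len 11), cursors c1@1 c2@9 c3@11, authorship 1.......2.3
After op 4 (insert('s')): buffer="ysxexjsdiysjys" (len 14), cursors c1@2 c2@11 c3@14, authorship 11.......22.33
After op 5 (add_cursor(3)): buffer="ysxexjsdiysjys" (len 14), cursors c1@2 c4@3 c2@11 c3@14, authorship 11.......22.33
After op 6 (insert('u')): buffer="ysuxuexjsdiysujysu" (len 18), cursors c1@3 c4@5 c2@14 c3@18, authorship 111.4......222.333
After op 7 (move_left): buffer="ysuxuexjsdiysujysu" (len 18), cursors c1@2 c4@4 c2@13 c3@17, authorship 111.4......222.333
After op 8 (delete): buffer="yuuexjsdiyujyu" (len 14), cursors c1@1 c4@2 c2@10 c3@13, authorship 114......22.33
Authorship (.=original, N=cursor N): 1 1 4 . . . . . . 2 2 . 3 3
Index 12: author = 3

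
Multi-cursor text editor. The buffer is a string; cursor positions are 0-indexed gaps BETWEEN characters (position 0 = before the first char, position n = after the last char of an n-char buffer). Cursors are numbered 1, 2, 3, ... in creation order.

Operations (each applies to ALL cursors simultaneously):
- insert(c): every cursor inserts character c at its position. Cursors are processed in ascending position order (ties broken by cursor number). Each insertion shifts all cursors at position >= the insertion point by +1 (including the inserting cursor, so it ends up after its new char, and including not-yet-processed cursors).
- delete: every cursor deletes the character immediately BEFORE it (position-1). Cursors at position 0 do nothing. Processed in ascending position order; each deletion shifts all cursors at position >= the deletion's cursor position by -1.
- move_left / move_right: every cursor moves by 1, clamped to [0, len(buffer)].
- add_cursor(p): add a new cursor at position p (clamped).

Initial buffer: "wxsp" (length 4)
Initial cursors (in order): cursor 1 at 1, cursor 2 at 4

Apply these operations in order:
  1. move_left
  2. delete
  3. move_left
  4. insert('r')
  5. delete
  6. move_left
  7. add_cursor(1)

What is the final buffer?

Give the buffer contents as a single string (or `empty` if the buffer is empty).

After op 1 (move_left): buffer="wxsp" (len 4), cursors c1@0 c2@3, authorship ....
After op 2 (delete): buffer="wxp" (len 3), cursors c1@0 c2@2, authorship ...
After op 3 (move_left): buffer="wxp" (len 3), cursors c1@0 c2@1, authorship ...
After op 4 (insert('r')): buffer="rwrxp" (len 5), cursors c1@1 c2@3, authorship 1.2..
After op 5 (delete): buffer="wxp" (len 3), cursors c1@0 c2@1, authorship ...
After op 6 (move_left): buffer="wxp" (len 3), cursors c1@0 c2@0, authorship ...
After op 7 (add_cursor(1)): buffer="wxp" (len 3), cursors c1@0 c2@0 c3@1, authorship ...

Answer: wxp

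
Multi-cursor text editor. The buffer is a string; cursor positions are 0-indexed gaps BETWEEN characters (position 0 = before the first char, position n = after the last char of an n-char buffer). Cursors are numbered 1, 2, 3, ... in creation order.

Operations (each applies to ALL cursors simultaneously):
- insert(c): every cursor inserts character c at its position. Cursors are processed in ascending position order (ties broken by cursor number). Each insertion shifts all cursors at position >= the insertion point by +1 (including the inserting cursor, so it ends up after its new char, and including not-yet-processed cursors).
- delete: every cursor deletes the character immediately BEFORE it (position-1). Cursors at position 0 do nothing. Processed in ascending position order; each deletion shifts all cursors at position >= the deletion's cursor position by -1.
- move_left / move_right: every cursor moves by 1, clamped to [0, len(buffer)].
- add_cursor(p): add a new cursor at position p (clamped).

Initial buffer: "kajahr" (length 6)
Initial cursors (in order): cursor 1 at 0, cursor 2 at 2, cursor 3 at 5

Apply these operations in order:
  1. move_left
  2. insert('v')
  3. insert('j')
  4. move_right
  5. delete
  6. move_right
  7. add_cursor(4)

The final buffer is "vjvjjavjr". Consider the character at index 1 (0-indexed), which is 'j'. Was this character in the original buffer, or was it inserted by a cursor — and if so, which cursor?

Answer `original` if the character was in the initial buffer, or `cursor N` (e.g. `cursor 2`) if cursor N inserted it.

After op 1 (move_left): buffer="kajahr" (len 6), cursors c1@0 c2@1 c3@4, authorship ......
After op 2 (insert('v')): buffer="vkvajavhr" (len 9), cursors c1@1 c2@3 c3@7, authorship 1.2...3..
After op 3 (insert('j')): buffer="vjkvjajavjhr" (len 12), cursors c1@2 c2@5 c3@10, authorship 11.22...33..
After op 4 (move_right): buffer="vjkvjajavjhr" (len 12), cursors c1@3 c2@6 c3@11, authorship 11.22...33..
After op 5 (delete): buffer="vjvjjavjr" (len 9), cursors c1@2 c2@4 c3@8, authorship 1122..33.
After op 6 (move_right): buffer="vjvjjavjr" (len 9), cursors c1@3 c2@5 c3@9, authorship 1122..33.
After op 7 (add_cursor(4)): buffer="vjvjjavjr" (len 9), cursors c1@3 c4@4 c2@5 c3@9, authorship 1122..33.
Authorship (.=original, N=cursor N): 1 1 2 2 . . 3 3 .
Index 1: author = 1

Answer: cursor 1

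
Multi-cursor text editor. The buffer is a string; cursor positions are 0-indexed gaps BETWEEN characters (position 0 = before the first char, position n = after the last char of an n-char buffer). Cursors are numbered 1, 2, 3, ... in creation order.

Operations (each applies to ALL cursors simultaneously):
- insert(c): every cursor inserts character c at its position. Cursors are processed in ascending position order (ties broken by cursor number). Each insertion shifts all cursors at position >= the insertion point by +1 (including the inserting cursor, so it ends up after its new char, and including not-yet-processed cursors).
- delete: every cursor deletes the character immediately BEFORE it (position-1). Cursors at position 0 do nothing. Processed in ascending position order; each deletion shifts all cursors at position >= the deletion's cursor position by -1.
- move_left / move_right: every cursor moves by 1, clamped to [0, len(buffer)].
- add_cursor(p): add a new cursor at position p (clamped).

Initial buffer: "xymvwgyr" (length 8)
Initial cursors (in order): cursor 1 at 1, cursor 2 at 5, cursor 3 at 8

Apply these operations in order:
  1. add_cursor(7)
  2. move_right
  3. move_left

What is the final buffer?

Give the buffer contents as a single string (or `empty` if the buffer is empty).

After op 1 (add_cursor(7)): buffer="xymvwgyr" (len 8), cursors c1@1 c2@5 c4@7 c3@8, authorship ........
After op 2 (move_right): buffer="xymvwgyr" (len 8), cursors c1@2 c2@6 c3@8 c4@8, authorship ........
After op 3 (move_left): buffer="xymvwgyr" (len 8), cursors c1@1 c2@5 c3@7 c4@7, authorship ........

Answer: xymvwgyr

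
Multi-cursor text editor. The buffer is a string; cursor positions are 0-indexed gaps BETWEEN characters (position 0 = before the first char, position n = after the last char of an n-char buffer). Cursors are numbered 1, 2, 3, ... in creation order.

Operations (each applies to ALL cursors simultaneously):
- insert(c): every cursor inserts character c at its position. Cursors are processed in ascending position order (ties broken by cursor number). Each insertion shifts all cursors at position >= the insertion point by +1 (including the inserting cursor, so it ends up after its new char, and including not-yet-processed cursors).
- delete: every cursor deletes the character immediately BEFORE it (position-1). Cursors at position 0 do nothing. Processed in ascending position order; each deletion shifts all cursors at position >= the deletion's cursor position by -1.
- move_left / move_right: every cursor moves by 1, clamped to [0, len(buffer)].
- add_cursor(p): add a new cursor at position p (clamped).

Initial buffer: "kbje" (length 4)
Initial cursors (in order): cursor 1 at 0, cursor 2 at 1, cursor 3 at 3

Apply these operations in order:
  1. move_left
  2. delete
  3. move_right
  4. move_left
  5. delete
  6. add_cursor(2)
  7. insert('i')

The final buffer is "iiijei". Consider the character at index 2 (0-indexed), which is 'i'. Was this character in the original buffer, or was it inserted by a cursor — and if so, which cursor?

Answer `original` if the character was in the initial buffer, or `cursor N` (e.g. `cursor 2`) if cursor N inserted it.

After op 1 (move_left): buffer="kbje" (len 4), cursors c1@0 c2@0 c3@2, authorship ....
After op 2 (delete): buffer="kje" (len 3), cursors c1@0 c2@0 c3@1, authorship ...
After op 3 (move_right): buffer="kje" (len 3), cursors c1@1 c2@1 c3@2, authorship ...
After op 4 (move_left): buffer="kje" (len 3), cursors c1@0 c2@0 c3@1, authorship ...
After op 5 (delete): buffer="je" (len 2), cursors c1@0 c2@0 c3@0, authorship ..
After op 6 (add_cursor(2)): buffer="je" (len 2), cursors c1@0 c2@0 c3@0 c4@2, authorship ..
After op 7 (insert('i')): buffer="iiijei" (len 6), cursors c1@3 c2@3 c3@3 c4@6, authorship 123..4
Authorship (.=original, N=cursor N): 1 2 3 . . 4
Index 2: author = 3

Answer: cursor 3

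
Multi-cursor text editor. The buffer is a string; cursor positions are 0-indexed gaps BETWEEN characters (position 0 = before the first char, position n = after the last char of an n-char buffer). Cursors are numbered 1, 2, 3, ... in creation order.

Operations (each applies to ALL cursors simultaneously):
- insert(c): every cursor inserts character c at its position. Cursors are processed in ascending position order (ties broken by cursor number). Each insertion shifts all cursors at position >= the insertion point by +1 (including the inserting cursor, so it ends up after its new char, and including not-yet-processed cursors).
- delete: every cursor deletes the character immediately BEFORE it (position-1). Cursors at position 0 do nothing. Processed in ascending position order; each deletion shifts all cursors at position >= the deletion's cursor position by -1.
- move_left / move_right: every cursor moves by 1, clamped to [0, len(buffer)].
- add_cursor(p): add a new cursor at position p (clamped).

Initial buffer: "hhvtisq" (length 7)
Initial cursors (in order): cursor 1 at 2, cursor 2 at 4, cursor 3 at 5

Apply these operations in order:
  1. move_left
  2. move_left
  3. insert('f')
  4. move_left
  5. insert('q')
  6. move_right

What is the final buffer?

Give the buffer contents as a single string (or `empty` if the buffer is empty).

Answer: qfhhqfvqftisq

Derivation:
After op 1 (move_left): buffer="hhvtisq" (len 7), cursors c1@1 c2@3 c3@4, authorship .......
After op 2 (move_left): buffer="hhvtisq" (len 7), cursors c1@0 c2@2 c3@3, authorship .......
After op 3 (insert('f')): buffer="fhhfvftisq" (len 10), cursors c1@1 c2@4 c3@6, authorship 1..2.3....
After op 4 (move_left): buffer="fhhfvftisq" (len 10), cursors c1@0 c2@3 c3@5, authorship 1..2.3....
After op 5 (insert('q')): buffer="qfhhqfvqftisq" (len 13), cursors c1@1 c2@5 c3@8, authorship 11..22.33....
After op 6 (move_right): buffer="qfhhqfvqftisq" (len 13), cursors c1@2 c2@6 c3@9, authorship 11..22.33....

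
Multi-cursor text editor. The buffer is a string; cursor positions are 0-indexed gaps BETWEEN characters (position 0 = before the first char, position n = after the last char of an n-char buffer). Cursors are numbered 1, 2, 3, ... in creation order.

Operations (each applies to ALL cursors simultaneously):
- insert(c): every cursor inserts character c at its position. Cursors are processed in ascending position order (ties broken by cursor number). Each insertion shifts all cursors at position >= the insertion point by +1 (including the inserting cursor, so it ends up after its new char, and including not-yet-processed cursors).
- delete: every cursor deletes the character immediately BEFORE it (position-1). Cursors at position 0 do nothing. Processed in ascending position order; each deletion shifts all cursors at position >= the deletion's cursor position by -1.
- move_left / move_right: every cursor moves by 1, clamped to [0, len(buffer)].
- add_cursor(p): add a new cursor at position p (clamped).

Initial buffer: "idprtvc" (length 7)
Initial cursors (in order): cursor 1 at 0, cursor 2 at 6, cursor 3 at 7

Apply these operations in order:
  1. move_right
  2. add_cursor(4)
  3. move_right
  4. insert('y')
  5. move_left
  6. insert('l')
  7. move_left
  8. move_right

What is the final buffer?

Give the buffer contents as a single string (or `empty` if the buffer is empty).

After op 1 (move_right): buffer="idprtvc" (len 7), cursors c1@1 c2@7 c3@7, authorship .......
After op 2 (add_cursor(4)): buffer="idprtvc" (len 7), cursors c1@1 c4@4 c2@7 c3@7, authorship .......
After op 3 (move_right): buffer="idprtvc" (len 7), cursors c1@2 c4@5 c2@7 c3@7, authorship .......
After op 4 (insert('y')): buffer="idyprtyvcyy" (len 11), cursors c1@3 c4@7 c2@11 c3@11, authorship ..1...4..23
After op 5 (move_left): buffer="idyprtyvcyy" (len 11), cursors c1@2 c4@6 c2@10 c3@10, authorship ..1...4..23
After op 6 (insert('l')): buffer="idlyprtlyvcylly" (len 15), cursors c1@3 c4@8 c2@14 c3@14, authorship ..11...44..2233
After op 7 (move_left): buffer="idlyprtlyvcylly" (len 15), cursors c1@2 c4@7 c2@13 c3@13, authorship ..11...44..2233
After op 8 (move_right): buffer="idlyprtlyvcylly" (len 15), cursors c1@3 c4@8 c2@14 c3@14, authorship ..11...44..2233

Answer: idlyprtlyvcylly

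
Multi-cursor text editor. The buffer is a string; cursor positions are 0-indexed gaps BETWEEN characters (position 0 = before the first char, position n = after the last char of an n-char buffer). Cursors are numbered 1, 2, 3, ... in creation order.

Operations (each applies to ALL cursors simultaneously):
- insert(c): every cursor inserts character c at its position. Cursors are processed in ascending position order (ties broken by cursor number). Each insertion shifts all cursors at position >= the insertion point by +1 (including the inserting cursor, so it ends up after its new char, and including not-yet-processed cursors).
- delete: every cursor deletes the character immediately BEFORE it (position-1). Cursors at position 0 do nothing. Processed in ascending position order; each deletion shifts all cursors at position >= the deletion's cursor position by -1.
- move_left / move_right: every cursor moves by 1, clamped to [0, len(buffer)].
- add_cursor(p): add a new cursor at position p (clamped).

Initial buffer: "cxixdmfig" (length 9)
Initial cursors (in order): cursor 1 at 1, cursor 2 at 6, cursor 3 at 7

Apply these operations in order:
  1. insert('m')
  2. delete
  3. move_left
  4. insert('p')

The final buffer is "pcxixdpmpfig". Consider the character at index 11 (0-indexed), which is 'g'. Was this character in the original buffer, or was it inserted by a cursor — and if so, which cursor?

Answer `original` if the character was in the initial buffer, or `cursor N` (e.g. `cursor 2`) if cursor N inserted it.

Answer: original

Derivation:
After op 1 (insert('m')): buffer="cmxixdmmfmig" (len 12), cursors c1@2 c2@8 c3@10, authorship .1.....2.3..
After op 2 (delete): buffer="cxixdmfig" (len 9), cursors c1@1 c2@6 c3@7, authorship .........
After op 3 (move_left): buffer="cxixdmfig" (len 9), cursors c1@0 c2@5 c3@6, authorship .........
After op 4 (insert('p')): buffer="pcxixdpmpfig" (len 12), cursors c1@1 c2@7 c3@9, authorship 1.....2.3...
Authorship (.=original, N=cursor N): 1 . . . . . 2 . 3 . . .
Index 11: author = original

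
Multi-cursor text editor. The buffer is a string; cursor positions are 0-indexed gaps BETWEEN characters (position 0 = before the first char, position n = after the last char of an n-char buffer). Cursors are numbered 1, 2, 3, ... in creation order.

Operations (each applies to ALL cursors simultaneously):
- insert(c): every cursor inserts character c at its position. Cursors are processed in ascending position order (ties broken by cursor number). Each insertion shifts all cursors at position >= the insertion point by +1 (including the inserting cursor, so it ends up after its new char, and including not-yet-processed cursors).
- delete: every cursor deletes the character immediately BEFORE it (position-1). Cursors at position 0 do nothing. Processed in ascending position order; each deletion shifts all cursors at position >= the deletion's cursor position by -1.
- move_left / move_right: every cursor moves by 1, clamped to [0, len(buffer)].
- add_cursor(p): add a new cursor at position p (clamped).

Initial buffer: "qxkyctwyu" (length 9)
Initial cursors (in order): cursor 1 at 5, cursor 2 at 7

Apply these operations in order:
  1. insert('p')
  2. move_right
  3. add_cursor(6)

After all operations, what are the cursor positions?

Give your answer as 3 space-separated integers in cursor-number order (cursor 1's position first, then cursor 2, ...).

Answer: 7 10 6

Derivation:
After op 1 (insert('p')): buffer="qxkycptwpyu" (len 11), cursors c1@6 c2@9, authorship .....1..2..
After op 2 (move_right): buffer="qxkycptwpyu" (len 11), cursors c1@7 c2@10, authorship .....1..2..
After op 3 (add_cursor(6)): buffer="qxkycptwpyu" (len 11), cursors c3@6 c1@7 c2@10, authorship .....1..2..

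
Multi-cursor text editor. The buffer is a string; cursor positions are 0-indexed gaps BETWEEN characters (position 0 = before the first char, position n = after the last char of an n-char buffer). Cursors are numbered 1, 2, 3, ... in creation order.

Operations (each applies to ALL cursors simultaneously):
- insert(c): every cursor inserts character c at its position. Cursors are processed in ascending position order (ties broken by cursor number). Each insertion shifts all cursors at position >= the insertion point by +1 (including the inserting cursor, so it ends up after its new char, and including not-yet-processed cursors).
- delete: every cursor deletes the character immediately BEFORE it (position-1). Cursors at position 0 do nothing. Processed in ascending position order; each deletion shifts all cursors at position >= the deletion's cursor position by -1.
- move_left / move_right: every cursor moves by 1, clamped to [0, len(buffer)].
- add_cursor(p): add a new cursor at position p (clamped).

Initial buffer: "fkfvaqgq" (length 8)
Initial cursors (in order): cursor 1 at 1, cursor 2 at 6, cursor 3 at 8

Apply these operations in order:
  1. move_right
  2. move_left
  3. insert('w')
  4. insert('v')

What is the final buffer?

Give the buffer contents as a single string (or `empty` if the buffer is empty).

Answer: fwvkfvaqwvgwvq

Derivation:
After op 1 (move_right): buffer="fkfvaqgq" (len 8), cursors c1@2 c2@7 c3@8, authorship ........
After op 2 (move_left): buffer="fkfvaqgq" (len 8), cursors c1@1 c2@6 c3@7, authorship ........
After op 3 (insert('w')): buffer="fwkfvaqwgwq" (len 11), cursors c1@2 c2@8 c3@10, authorship .1.....2.3.
After op 4 (insert('v')): buffer="fwvkfvaqwvgwvq" (len 14), cursors c1@3 c2@10 c3@13, authorship .11.....22.33.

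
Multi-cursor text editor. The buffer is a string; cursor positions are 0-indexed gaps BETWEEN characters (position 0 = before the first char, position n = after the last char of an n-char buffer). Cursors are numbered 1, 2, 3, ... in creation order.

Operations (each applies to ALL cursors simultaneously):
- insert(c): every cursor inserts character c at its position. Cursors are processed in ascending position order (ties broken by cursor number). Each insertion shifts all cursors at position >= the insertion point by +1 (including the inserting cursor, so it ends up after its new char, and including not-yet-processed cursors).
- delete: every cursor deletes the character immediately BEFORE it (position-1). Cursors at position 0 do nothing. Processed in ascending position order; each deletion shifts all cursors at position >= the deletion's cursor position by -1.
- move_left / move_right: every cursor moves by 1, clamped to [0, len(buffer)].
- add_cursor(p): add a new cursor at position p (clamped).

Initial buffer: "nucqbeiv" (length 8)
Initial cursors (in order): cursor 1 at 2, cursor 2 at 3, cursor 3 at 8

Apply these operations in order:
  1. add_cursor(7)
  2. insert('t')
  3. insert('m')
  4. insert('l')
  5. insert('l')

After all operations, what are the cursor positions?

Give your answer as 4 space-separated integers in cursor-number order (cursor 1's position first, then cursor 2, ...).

Answer: 6 11 24 19

Derivation:
After op 1 (add_cursor(7)): buffer="nucqbeiv" (len 8), cursors c1@2 c2@3 c4@7 c3@8, authorship ........
After op 2 (insert('t')): buffer="nutctqbeitvt" (len 12), cursors c1@3 c2@5 c4@10 c3@12, authorship ..1.2....4.3
After op 3 (insert('m')): buffer="nutmctmqbeitmvtm" (len 16), cursors c1@4 c2@7 c4@13 c3@16, authorship ..11.22....44.33
After op 4 (insert('l')): buffer="nutmlctmlqbeitmlvtml" (len 20), cursors c1@5 c2@9 c4@16 c3@20, authorship ..111.222....444.333
After op 5 (insert('l')): buffer="nutmllctmllqbeitmllvtmll" (len 24), cursors c1@6 c2@11 c4@19 c3@24, authorship ..1111.2222....4444.3333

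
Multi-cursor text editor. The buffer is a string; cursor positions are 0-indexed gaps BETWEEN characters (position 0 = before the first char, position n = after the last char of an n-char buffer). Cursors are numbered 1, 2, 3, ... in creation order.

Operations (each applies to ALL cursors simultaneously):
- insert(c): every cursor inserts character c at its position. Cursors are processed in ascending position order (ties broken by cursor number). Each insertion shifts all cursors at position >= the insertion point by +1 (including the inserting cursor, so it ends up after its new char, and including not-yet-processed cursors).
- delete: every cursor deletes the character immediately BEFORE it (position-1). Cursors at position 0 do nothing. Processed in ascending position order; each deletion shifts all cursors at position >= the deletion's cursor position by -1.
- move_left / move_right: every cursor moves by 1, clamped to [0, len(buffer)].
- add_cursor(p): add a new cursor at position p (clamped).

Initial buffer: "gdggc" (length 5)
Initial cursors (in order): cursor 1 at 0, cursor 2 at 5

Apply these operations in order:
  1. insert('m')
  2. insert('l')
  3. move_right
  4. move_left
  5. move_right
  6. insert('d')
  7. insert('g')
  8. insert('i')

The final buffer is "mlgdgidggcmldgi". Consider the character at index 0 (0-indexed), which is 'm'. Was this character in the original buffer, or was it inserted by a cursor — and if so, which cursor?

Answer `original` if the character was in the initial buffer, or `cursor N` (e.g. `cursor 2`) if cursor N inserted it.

After op 1 (insert('m')): buffer="mgdggcm" (len 7), cursors c1@1 c2@7, authorship 1.....2
After op 2 (insert('l')): buffer="mlgdggcml" (len 9), cursors c1@2 c2@9, authorship 11.....22
After op 3 (move_right): buffer="mlgdggcml" (len 9), cursors c1@3 c2@9, authorship 11.....22
After op 4 (move_left): buffer="mlgdggcml" (len 9), cursors c1@2 c2@8, authorship 11.....22
After op 5 (move_right): buffer="mlgdggcml" (len 9), cursors c1@3 c2@9, authorship 11.....22
After op 6 (insert('d')): buffer="mlgddggcmld" (len 11), cursors c1@4 c2@11, authorship 11.1....222
After op 7 (insert('g')): buffer="mlgdgdggcmldg" (len 13), cursors c1@5 c2@13, authorship 11.11....2222
After op 8 (insert('i')): buffer="mlgdgidggcmldgi" (len 15), cursors c1@6 c2@15, authorship 11.111....22222
Authorship (.=original, N=cursor N): 1 1 . 1 1 1 . . . . 2 2 2 2 2
Index 0: author = 1

Answer: cursor 1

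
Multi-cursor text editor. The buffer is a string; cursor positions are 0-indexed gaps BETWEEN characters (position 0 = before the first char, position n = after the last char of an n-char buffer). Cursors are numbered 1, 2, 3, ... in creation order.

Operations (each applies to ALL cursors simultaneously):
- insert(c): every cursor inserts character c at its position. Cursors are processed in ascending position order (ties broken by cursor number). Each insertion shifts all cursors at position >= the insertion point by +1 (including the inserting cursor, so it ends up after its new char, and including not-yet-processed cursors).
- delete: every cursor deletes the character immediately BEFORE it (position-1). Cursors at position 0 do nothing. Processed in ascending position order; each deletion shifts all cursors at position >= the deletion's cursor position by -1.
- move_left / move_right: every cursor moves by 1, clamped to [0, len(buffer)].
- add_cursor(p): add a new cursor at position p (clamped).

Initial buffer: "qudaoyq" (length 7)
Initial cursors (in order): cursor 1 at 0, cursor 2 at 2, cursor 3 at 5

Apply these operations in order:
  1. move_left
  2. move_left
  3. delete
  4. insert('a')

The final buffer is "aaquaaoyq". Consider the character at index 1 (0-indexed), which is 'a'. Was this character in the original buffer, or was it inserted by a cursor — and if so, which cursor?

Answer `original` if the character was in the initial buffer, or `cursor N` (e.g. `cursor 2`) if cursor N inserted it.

After op 1 (move_left): buffer="qudaoyq" (len 7), cursors c1@0 c2@1 c3@4, authorship .......
After op 2 (move_left): buffer="qudaoyq" (len 7), cursors c1@0 c2@0 c3@3, authorship .......
After op 3 (delete): buffer="quaoyq" (len 6), cursors c1@0 c2@0 c3@2, authorship ......
After op 4 (insert('a')): buffer="aaquaaoyq" (len 9), cursors c1@2 c2@2 c3@5, authorship 12..3....
Authorship (.=original, N=cursor N): 1 2 . . 3 . . . .
Index 1: author = 2

Answer: cursor 2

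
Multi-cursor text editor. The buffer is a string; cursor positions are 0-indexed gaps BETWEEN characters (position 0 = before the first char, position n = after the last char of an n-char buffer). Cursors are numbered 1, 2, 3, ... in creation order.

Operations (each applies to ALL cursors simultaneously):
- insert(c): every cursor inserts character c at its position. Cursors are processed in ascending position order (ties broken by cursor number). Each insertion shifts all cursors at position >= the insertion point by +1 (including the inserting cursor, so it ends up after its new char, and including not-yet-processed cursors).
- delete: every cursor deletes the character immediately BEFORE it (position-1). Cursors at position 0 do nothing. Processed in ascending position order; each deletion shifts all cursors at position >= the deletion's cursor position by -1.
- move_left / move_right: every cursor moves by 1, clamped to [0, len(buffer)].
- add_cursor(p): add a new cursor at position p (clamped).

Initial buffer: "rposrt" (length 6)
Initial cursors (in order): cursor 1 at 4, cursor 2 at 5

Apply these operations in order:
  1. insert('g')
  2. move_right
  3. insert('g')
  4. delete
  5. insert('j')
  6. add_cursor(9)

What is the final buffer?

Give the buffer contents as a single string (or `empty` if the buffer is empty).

Answer: rposgrjgtj

Derivation:
After op 1 (insert('g')): buffer="rposgrgt" (len 8), cursors c1@5 c2@7, authorship ....1.2.
After op 2 (move_right): buffer="rposgrgt" (len 8), cursors c1@6 c2@8, authorship ....1.2.
After op 3 (insert('g')): buffer="rposgrggtg" (len 10), cursors c1@7 c2@10, authorship ....1.12.2
After op 4 (delete): buffer="rposgrgt" (len 8), cursors c1@6 c2@8, authorship ....1.2.
After op 5 (insert('j')): buffer="rposgrjgtj" (len 10), cursors c1@7 c2@10, authorship ....1.12.2
After op 6 (add_cursor(9)): buffer="rposgrjgtj" (len 10), cursors c1@7 c3@9 c2@10, authorship ....1.12.2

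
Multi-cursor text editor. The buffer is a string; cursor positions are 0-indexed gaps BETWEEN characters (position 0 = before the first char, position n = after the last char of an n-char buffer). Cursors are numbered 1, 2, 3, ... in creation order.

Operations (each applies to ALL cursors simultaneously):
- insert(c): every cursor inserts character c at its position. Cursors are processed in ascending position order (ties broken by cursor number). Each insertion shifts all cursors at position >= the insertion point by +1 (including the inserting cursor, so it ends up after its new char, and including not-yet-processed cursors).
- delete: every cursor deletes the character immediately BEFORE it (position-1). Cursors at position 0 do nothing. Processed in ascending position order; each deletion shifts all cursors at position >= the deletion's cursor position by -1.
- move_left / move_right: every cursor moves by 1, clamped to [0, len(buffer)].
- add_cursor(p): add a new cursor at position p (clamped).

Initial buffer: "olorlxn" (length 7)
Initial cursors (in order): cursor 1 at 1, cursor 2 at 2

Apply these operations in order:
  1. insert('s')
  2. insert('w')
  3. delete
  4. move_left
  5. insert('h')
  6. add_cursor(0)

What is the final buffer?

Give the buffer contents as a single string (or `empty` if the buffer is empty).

After op 1 (insert('s')): buffer="oslsorlxn" (len 9), cursors c1@2 c2@4, authorship .1.2.....
After op 2 (insert('w')): buffer="oswlsworlxn" (len 11), cursors c1@3 c2@6, authorship .11.22.....
After op 3 (delete): buffer="oslsorlxn" (len 9), cursors c1@2 c2@4, authorship .1.2.....
After op 4 (move_left): buffer="oslsorlxn" (len 9), cursors c1@1 c2@3, authorship .1.2.....
After op 5 (insert('h')): buffer="ohslhsorlxn" (len 11), cursors c1@2 c2@5, authorship .11.22.....
After op 6 (add_cursor(0)): buffer="ohslhsorlxn" (len 11), cursors c3@0 c1@2 c2@5, authorship .11.22.....

Answer: ohslhsorlxn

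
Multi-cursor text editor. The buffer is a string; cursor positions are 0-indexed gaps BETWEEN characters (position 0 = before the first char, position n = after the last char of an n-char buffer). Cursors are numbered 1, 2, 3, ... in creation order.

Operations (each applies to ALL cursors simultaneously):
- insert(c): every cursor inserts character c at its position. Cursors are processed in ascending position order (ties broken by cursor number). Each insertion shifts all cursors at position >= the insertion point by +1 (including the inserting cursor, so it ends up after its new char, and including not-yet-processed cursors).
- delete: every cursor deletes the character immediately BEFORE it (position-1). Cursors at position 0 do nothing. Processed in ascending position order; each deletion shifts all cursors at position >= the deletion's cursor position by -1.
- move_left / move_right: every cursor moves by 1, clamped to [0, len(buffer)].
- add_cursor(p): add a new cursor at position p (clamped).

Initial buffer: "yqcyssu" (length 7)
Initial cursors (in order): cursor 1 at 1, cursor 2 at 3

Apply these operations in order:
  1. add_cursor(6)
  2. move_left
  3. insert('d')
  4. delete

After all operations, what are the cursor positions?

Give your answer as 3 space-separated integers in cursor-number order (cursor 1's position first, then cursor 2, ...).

Answer: 0 2 5

Derivation:
After op 1 (add_cursor(6)): buffer="yqcyssu" (len 7), cursors c1@1 c2@3 c3@6, authorship .......
After op 2 (move_left): buffer="yqcyssu" (len 7), cursors c1@0 c2@2 c3@5, authorship .......
After op 3 (insert('d')): buffer="dyqdcysdsu" (len 10), cursors c1@1 c2@4 c3@8, authorship 1..2...3..
After op 4 (delete): buffer="yqcyssu" (len 7), cursors c1@0 c2@2 c3@5, authorship .......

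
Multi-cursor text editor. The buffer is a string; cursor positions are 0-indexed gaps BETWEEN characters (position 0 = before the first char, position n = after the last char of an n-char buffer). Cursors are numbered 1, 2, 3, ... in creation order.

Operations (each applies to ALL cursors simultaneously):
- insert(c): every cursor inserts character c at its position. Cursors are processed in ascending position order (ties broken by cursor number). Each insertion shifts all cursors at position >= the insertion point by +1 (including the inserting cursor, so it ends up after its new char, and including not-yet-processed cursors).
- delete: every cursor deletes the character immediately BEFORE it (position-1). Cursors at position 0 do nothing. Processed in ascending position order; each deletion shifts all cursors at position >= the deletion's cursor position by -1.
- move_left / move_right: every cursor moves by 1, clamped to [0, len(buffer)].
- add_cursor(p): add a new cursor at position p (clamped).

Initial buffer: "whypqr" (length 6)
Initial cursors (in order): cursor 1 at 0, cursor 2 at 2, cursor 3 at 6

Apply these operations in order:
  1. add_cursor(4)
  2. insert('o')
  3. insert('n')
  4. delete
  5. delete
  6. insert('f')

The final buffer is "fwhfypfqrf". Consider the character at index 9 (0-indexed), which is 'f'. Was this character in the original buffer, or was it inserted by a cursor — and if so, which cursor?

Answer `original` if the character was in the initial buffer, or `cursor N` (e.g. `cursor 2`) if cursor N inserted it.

Answer: cursor 3

Derivation:
After op 1 (add_cursor(4)): buffer="whypqr" (len 6), cursors c1@0 c2@2 c4@4 c3@6, authorship ......
After op 2 (insert('o')): buffer="owhoypoqro" (len 10), cursors c1@1 c2@4 c4@7 c3@10, authorship 1..2..4..3
After op 3 (insert('n')): buffer="onwhonyponqron" (len 14), cursors c1@2 c2@6 c4@10 c3@14, authorship 11..22..44..33
After op 4 (delete): buffer="owhoypoqro" (len 10), cursors c1@1 c2@4 c4@7 c3@10, authorship 1..2..4..3
After op 5 (delete): buffer="whypqr" (len 6), cursors c1@0 c2@2 c4@4 c3@6, authorship ......
After op 6 (insert('f')): buffer="fwhfypfqrf" (len 10), cursors c1@1 c2@4 c4@7 c3@10, authorship 1..2..4..3
Authorship (.=original, N=cursor N): 1 . . 2 . . 4 . . 3
Index 9: author = 3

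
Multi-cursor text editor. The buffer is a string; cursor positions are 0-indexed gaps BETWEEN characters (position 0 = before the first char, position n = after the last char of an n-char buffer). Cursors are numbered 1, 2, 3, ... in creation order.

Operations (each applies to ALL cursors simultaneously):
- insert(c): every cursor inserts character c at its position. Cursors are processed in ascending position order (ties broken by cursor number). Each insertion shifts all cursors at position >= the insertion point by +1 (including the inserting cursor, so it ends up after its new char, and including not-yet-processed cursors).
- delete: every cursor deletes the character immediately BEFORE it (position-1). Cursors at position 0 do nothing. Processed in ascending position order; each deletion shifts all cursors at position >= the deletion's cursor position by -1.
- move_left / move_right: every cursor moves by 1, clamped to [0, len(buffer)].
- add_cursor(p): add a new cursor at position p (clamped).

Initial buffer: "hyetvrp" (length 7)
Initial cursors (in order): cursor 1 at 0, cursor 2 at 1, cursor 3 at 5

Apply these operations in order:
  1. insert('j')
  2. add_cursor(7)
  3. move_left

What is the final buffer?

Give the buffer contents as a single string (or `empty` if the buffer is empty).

Answer: jhjyetvjrp

Derivation:
After op 1 (insert('j')): buffer="jhjyetvjrp" (len 10), cursors c1@1 c2@3 c3@8, authorship 1.2....3..
After op 2 (add_cursor(7)): buffer="jhjyetvjrp" (len 10), cursors c1@1 c2@3 c4@7 c3@8, authorship 1.2....3..
After op 3 (move_left): buffer="jhjyetvjrp" (len 10), cursors c1@0 c2@2 c4@6 c3@7, authorship 1.2....3..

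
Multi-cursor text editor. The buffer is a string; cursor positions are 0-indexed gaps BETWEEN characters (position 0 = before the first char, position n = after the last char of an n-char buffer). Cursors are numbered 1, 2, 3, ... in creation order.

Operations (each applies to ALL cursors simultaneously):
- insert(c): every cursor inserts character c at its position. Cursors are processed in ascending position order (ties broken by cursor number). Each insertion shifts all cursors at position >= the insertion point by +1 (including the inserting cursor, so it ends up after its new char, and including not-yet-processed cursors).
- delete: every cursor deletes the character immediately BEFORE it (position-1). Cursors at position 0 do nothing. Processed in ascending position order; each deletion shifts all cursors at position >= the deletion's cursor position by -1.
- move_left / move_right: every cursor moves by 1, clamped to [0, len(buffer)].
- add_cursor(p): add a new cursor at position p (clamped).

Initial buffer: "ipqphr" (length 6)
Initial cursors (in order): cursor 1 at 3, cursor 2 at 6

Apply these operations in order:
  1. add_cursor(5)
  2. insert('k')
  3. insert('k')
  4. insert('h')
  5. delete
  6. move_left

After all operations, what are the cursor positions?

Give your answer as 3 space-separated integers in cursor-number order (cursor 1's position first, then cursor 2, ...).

Answer: 4 11 8

Derivation:
After op 1 (add_cursor(5)): buffer="ipqphr" (len 6), cursors c1@3 c3@5 c2@6, authorship ......
After op 2 (insert('k')): buffer="ipqkphkrk" (len 9), cursors c1@4 c3@7 c2@9, authorship ...1..3.2
After op 3 (insert('k')): buffer="ipqkkphkkrkk" (len 12), cursors c1@5 c3@9 c2@12, authorship ...11..33.22
After op 4 (insert('h')): buffer="ipqkkhphkkhrkkh" (len 15), cursors c1@6 c3@11 c2@15, authorship ...111..333.222
After op 5 (delete): buffer="ipqkkphkkrkk" (len 12), cursors c1@5 c3@9 c2@12, authorship ...11..33.22
After op 6 (move_left): buffer="ipqkkphkkrkk" (len 12), cursors c1@4 c3@8 c2@11, authorship ...11..33.22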